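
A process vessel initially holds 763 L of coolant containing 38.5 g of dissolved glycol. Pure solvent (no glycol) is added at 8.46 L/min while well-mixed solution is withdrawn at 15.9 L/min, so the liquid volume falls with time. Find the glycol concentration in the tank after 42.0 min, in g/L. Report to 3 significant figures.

Total volume: dV/dt = Q_in − Q_out = -7.4400 L/min, so V(t) = 763 − 7.4400 t and V(42.0) = 450.52 L.
Species balance (pure solvent in): dm/dt = −Q_out · m/V(t).
Separate: dm/m = −Q_out dt/V(t) ⇒ ln(m/m₀) = −(Q_out/(Q_in−Q_out)) ln(V/V₀).
m = m₀ (V₀/V)^(Q_out/(Q_in−Q_out)) = 38.5 × (763/450.52)^(-2.1371) = 12.487 g.
C = m/V = 12.487/450.52 = 0.027718 g/L.

0.0277 g/L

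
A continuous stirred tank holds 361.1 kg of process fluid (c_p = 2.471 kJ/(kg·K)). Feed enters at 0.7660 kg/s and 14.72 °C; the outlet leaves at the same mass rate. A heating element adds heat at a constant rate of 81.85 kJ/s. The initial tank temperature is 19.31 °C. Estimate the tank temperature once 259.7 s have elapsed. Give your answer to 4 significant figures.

35.68 °C

Heat balance on the well-mixed liquid: M c_p dT/dt = ṁ c_p (T_in − T) + 81.85.
Rearrange: dT/dt = (T_ss − T)/τ with τ = M/ṁ = 471.410 s and T_ss = T_in + Q̇/(ṁ c_p) = 57.9631 °C.
Solution: T(t) = T_ss + (T₀ − T_ss) e^(−t/τ).
T(259.7) = 57.9631 + (-38.6531)·e^(−259.7/471.410) = 57.9631 + (-38.6531)·0.576430 = 35.6823 °C.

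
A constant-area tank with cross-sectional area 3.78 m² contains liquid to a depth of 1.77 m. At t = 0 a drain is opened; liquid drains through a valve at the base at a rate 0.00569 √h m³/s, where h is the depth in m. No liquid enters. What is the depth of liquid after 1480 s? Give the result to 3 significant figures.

With no inflow, A dh/dt = −0.00569 √h.
This is separable: 2 d(√h)/dt = −0.00569/A, so √h = √h₀ − (0.00569/(2A)) t.
√h = √1.77 − 0.00569·1480/(2·3.78) = 1.3304 − 1.1139 = 0.21650.
h = 0.21650² = 0.046871 m.

0.0469 m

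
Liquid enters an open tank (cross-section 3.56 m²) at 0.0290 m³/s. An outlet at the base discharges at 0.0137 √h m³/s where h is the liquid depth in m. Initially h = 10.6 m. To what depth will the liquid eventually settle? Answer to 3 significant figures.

4.48 m

Level balance: A dh/dt = 0.0290 − 0.0137 √h. Setting dh/dt = 0:
Q_in = 0.0137 √h_ss ⇒ √h_ss = 0.0290/0.0137 = 2.1168.
h_ss = 2.1168² = 4.4808 m. (Since h₀ = 10.6 m > h_ss, the level will fall toward this value.)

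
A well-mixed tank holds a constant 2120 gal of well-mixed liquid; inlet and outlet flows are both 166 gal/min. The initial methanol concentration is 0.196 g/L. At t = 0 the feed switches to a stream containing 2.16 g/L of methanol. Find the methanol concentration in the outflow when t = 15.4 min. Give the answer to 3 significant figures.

1.57 g/L

Accumulation = in − out for the solute gives V dC/dt = Q(C_in − C).
Rewrite as dC/dt + C/τ = C_in/τ, τ = V/Q = 12.771 min.
This is linear first-order; C(t) = C_in + (C₀ − C_in) e^(−t/τ).
C(15.4) = 2.16 + (0.196 − 2.16)·e^(−15.4/12.771) = 2.16 + (-1.9640)·0.29944 = 1.5719 g/L.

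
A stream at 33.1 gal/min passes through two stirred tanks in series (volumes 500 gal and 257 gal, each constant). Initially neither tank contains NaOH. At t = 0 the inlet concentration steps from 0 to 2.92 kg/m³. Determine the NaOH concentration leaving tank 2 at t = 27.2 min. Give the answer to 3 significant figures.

2.02 kg/m³

Each tank obeys Vᵢ dCᵢ/dt = Q(Cᵢ₋₁ − Cᵢ), so τᵢ = Vᵢ/Q.
τ₁ = 500/33.1 = 15.106 min; τ₂ = 257/33.1 = 7.7644 min.
Solving the cascade with C₁(0)=C₂(0)=0 gives C₂(t) = C_in[1 − (τ₁ e^(−t/τ₁) − τ₂ e^(−t/τ₂))/(τ₁ − τ₂)].
At t = 27.2: e^(−t/τ₁) = 0.16519, e^(−t/τ₂) = 0.030101.
C₂ = 2.92·[1 − (15.106·0.16519 − 7.7644·0.030101)/(7.3414)] = 2.92·0.69193 = 2.0204 kg/m³.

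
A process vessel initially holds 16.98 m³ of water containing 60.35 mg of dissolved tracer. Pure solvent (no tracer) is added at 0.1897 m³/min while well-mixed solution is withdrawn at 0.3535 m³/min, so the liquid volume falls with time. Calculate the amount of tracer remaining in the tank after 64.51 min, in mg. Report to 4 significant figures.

Total volume: dV/dt = Q_in − Q_out = -0.163800 m³/min, so V(t) = 16.98 − 0.163800 t and V(64.51) = 6.41326 m³.
No tracer enters, so dm/dt = −Q_out · (m/V).
Separate: dm/m = −Q_out dt/V(t) ⇒ ln(m/m₀) = −(Q_out/(Q_in−Q_out)) ln(V/V₀).
m = m₀ (V₀/V)^(Q_out/(Q_in−Q_out)) = 60.35 × (16.98/6.41326)^(-2.15812) = 7.38070 mg.

7.381 mg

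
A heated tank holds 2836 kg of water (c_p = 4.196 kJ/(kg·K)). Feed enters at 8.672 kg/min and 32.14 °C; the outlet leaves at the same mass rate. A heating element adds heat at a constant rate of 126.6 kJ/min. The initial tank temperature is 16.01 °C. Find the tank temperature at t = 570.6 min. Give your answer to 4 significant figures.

M c_p dT/dt = ṁ c_p (T_in − T) + Q̇.
τ = M/ṁ = 327.030 min; T_ss = T_in + Q̇/(ṁ c_p) = 32.14 + 126.6/(8.672·4.196) = 35.6192 °C.
Integrating: T(t) = T_ss + (T₀ − T_ss) e^(−t/τ).
T(570.6) = 35.6192 + (-19.6092)·e^(−570.6/327.030) = 35.6192 + (-19.6092)·0.174681 = 32.1939 °C.

32.19 °C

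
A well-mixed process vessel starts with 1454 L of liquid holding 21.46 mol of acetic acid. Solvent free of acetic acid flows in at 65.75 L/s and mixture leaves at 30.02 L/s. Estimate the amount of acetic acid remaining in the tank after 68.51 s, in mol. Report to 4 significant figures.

Let m(t) be the amount of acetic acid. Volume: V(t) = V₀ + (Q_in − Q_out) t = 1454 + 35.7300 t; V(68.51) = 3901.86 L.
Species balance (pure solvent in): dm/dt = −Q_out · m/V(t).
dm/m = −Q_out dt/(V₀ + 35.7300 t); integrating gives ln(m/m₀) = −(Q_out/(Q_in−Q_out)) ln(V/V₀).
m = m₀ (V₀/V)^(Q_out/(Q_in−Q_out)) = 21.46 × (1454/3901.86)^(0.840190) = 9.36340 mol.

9.363 mol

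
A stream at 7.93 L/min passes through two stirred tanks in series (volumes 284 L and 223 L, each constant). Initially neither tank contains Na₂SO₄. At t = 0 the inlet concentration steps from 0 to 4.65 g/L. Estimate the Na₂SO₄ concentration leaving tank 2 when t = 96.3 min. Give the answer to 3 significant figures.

Each tank obeys Vᵢ dCᵢ/dt = Q(Cᵢ₋₁ − Cᵢ), so τᵢ = Vᵢ/Q.
τ₁ = 284/7.93 = 35.813 min; τ₂ = 223/7.93 = 28.121 min.
Tank 1: C₁ = C_in(1 − e^(−t/τ₁)). Tank 2 (τ₁ ≠ τ₂): C₂ = C_in[1 − (τ₁ e^(−t/τ₁) − τ₂ e^(−t/τ₂))/(τ₁ − τ₂)].
At t = 96.3: e^(−t/τ₁) = 0.067953, e^(−t/τ₂) = 0.032566.
C₂ = 4.65·[1 − (35.813·0.067953 − 28.121·0.032566)/(7.6923)] = 4.65·0.80268 = 3.7325 g/L.

3.73 g/L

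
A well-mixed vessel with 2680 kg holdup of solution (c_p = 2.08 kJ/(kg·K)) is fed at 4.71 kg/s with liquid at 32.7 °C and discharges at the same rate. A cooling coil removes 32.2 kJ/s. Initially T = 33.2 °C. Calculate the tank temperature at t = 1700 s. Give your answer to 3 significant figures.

Energy balance: M c_p dT/dt = ṁ c_p (T_in − T) − 32.2.
τ = M/ṁ = 569.00 s; T_ss = T_in − Q̇/(ṁ c_p) = 32.7 − 32.2/(4.71·2.08) = 29.413 °C.
T approaches T_ss exponentially: T(t) = T_ss + (T₀ − T_ss) e^(−t/τ).
T(1700) = 29.413 + (3.7868)·e^(−1700/569.00) = 29.413 + (3.7868)·0.050404 = 29.604 °C.

29.6 °C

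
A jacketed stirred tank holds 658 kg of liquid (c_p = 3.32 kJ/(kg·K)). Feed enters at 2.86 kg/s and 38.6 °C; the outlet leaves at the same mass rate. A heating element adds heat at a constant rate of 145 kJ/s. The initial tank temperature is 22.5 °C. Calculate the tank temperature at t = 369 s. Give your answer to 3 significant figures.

47.6 °C

M c_p dT/dt = ṁ c_p (T_in − T) + Q̇.
τ = M/ṁ = 230.07 s; T_ss = T_in + Q̇/(ṁ c_p) = 38.6 + 145/(2.86·3.32) = 53.871 °C.
This is linear first-order; T(t) = T_ss + (T₀ − T_ss) e^(−t/τ).
T(369) = 53.871 + (-31.371)·e^(−369/230.07) = 53.871 + (-31.371)·0.20112 = 47.562 °C.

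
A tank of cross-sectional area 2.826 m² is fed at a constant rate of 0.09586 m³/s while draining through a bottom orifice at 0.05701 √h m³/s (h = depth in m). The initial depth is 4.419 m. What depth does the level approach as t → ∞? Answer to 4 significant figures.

2.827 m

Mass balance (ρ constant): A dh/dt = Q_in − 0.05701 √h. At steady state dh/dt = 0:
Q_in = 0.05701 √h_ss ⇒ √h_ss = 0.09586/0.05701 = 1.68146.
h_ss = 1.68146² = 2.82731 m. (Since h₀ = 4.419 m > h_ss, the level will fall toward this value.)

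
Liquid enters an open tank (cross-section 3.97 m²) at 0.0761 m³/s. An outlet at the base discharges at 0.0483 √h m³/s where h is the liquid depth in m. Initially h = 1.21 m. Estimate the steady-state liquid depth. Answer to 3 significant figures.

2.48 m

Mass balance (ρ constant): A dh/dt = Q_in − 0.0483 √h. At steady state dh/dt = 0:
Q_in = 0.0483 √h_ss ⇒ √h_ss = 0.0761/0.0483 = 1.5756.
h_ss = 1.5756² = 2.4824 m. (Since h₀ = 1.21 m < h_ss, the level will rise toward this value.)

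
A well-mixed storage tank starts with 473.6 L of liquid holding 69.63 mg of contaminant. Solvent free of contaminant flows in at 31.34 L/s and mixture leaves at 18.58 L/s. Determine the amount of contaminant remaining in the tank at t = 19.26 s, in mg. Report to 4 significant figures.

Total volume: dV/dt = Q_in − Q_out = 12.7600 L/s, so V(t) = 473.6 + 12.7600 t and V(19.26) = 719.358 L.
Species balance (pure solvent in): dm/dt = −Q_out · m/V(t).
dm/m = −Q_out dt/(V₀ + 12.7600 t); integrating gives ln(m/m₀) = −(Q_out/(Q_in−Q_out)) ln(V/V₀).
m = m₀ (V₀/V)^(Q_out/(Q_in−Q_out)) = 69.63 × (473.6/719.358)^(1.45611) = 37.8847 mg.

37.88 mg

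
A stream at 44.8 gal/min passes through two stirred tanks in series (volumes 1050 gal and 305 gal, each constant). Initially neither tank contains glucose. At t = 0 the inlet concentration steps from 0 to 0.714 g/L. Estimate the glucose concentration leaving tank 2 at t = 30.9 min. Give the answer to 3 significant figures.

0.448 g/L

Time constants: τᵢ = Vᵢ/Q for each well-mixed tank.
τ₁ = 1050/44.8 = 23.438 min; τ₂ = 305/44.8 = 6.8080 min.
Tank 1: C₁ = C_in(1 − e^(−t/τ₁)). Tank 2 (τ₁ ≠ τ₂): C₂ = C_in[1 − (τ₁ e^(−t/τ₁) − τ₂ e^(−t/τ₂))/(τ₁ − τ₂)].
At t = 30.9: e^(−t/τ₁) = 0.26756, e^(−t/τ₂) = 0.010687.
C₂ = 0.714·[1 − (23.438·0.26756 − 6.8080·0.010687)/(16.629)] = 0.714·0.62727 = 0.44787 g/L.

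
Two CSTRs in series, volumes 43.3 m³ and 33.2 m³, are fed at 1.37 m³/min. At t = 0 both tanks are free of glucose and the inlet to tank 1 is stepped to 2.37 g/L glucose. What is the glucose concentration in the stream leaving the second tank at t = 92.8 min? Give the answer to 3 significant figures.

Species balance on tank i: dCᵢ/dt = (Cᵢ₋₁ − Cᵢ)/τᵢ with τᵢ = Vᵢ/Q.
τ₁ = 43.3/1.37 = 31.606 min; τ₂ = 33.2/1.37 = 24.234 min.
Tank 1: C₁ = C_in(1 − e^(−t/τ₁)). Tank 2 (τ₁ ≠ τ₂): C₂ = C_in[1 − (τ₁ e^(−t/τ₁) − τ₂ e^(−t/τ₂))/(τ₁ − τ₂)].
At t = 92.8: e^(−t/τ₁) = 0.053069, e^(−t/τ₂) = 0.021723.
C₂ = 2.37·[1 − (31.606·0.053069 − 24.234·0.021723)/(7.3723)] = 2.37·0.84389 = 2.0000 g/L.

2.00 g/L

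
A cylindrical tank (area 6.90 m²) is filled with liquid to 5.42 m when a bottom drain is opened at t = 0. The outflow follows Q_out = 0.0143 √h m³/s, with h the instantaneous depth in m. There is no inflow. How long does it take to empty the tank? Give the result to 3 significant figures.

Unsteady balance on liquid volume: A dh/dt = −0.0143 √h.
Separate and integrate: 2(√h − √h₀) = −(0.0143/A) t.
Tank is empty when √h = 0: t_empty = 2A√h₀/0.0143.
t_empty = 2·6.90·√5.42/0.0143 = 13.800·2.3281/0.0143 = 2246.7 s.

2250 s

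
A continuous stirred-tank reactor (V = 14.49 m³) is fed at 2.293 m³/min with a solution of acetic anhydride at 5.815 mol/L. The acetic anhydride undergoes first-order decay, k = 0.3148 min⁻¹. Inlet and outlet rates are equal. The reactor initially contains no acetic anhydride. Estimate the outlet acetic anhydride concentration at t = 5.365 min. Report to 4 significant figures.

Accumulation = in − out − consumed: V dC/dt = Q C_in − Q C − k V C.
dC/dt = (Q/V) C_in − (Q/V + k) C; effective rate a = Q/V + k = 0.158247 + 0.3148 = 0.473047 min⁻¹.
C_ss = Q C_in/(Q + kV) = 1.94528 mol/L; C(t) = C_ss + (C₀ − C_ss) e^(−a t).
C(5.365) = 1.94528 + (-1.94528)·e^(−0.473047·5.365) = 1.94528 + (-1.94528)·0.0790324 = 1.79154 mol/L.

1.792 mol/L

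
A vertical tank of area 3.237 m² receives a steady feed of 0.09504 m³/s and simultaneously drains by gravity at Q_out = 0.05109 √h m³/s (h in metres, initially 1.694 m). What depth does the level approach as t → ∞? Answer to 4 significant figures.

Level balance: A dh/dt = 0.09504 − 0.05109 √h. Setting dh/dt = 0:
Q_in = 0.05109 √h_ss ⇒ √h_ss = 0.09504/0.05109 = 1.86025.
h_ss = 1.86025² = 3.46052 m. (Since h₀ = 1.694 m < h_ss, the level will rise toward this value.)

3.461 m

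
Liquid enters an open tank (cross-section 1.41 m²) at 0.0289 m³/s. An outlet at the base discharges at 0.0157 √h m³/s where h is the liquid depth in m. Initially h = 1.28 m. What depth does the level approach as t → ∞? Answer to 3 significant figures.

Level balance: A dh/dt = 0.0289 − 0.0157 √h. Setting dh/dt = 0:
Q_in = 0.0157 √h_ss ⇒ √h_ss = 0.0289/0.0157 = 1.8408.
h_ss = 1.8408² = 3.3884 m. (Since h₀ = 1.28 m < h_ss, the level will rise toward this value.)

3.39 m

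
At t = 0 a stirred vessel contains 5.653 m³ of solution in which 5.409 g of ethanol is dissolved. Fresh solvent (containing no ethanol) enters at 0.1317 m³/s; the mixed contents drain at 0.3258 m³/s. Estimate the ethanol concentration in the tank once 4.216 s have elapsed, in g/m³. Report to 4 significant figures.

0.8605 g/m³

Let m(t) be the amount of ethanol. Volume: V(t) = V₀ + (Q_in − Q_out) t = 5.653 − 0.194100 t; V(4.216) = 4.83467 m³.
Species balance (pure solvent in): dm/dt = −Q_out · m/V(t).
Separate: dm/m = −Q_out dt/V(t) ⇒ ln(m/m₀) = −(Q_out/(Q_in−Q_out)) ln(V/V₀).
m = m₀ (V₀/V)^(Q_out/(Q_in−Q_out)) = 5.409 × (5.653/4.83467)^(-1.67852) = 4.16031 g.
C = m/V = 4.16031/4.83467 = 0.860516 g/m³.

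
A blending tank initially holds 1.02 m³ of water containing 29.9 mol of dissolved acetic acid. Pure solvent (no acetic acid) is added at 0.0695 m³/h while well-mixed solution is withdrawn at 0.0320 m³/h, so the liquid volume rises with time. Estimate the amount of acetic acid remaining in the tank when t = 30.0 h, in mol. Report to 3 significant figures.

15.9 mol

Let m(t) be the amount of acetic acid. Volume: V(t) = V₀ + (Q_in − Q_out) t = 1.02 + 0.037500 t; V(30.0) = 2.1450 m³.
Species balance (pure solvent in): dm/dt = −Q_out · m/V(t).
Separate: dm/m = −Q_out dt/V(t) ⇒ ln(m/m₀) = −(Q_out/(Q_in−Q_out)) ln(V/V₀).
m = m₀ (V₀/V)^(Q_out/(Q_in−Q_out)) = 29.9 × (1.02/2.1450)^(0.85333) = 15.856 mol.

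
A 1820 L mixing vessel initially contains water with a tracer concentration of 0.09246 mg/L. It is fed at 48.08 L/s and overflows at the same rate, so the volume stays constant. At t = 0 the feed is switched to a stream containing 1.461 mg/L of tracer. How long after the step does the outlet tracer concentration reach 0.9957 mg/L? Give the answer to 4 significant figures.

Species balance: V dC/dt = Q(C_in − C) ⇒ τ = V/Q = 37.8536 s.
C(t) = C_in + (C₀ − C_in) e^(−t/τ). Set C = 0.9957 and solve for t:
e^(−t/τ) = (C − C_in)/(C₀ − C_in) = (0.9957 − 1.461)/(0.09246 − 1.461) = 0.339997
t = −τ ln(…) = 37.8536 × 1.07882 = 40.8371 s.

40.84 s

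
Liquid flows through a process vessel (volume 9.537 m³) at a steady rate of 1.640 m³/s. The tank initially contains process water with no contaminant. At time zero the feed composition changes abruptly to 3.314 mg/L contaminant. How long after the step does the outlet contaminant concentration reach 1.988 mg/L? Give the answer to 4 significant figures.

Species balance: V dC/dt = Q(C_in − C) ⇒ τ = V/Q = 5.81524 s.
C(t) = C_in + (C₀ − C_in) e^(−t/τ). Set C = 1.988 and solve for t:
e^(−t/τ) = (C − C_in)/(C₀ − C_in) = (1.988 − 3.314)/(0 − 3.314) = 0.400121
t = −τ ln(…) = 5.81524 × 0.915989 = 5.32670 s.

5.327 s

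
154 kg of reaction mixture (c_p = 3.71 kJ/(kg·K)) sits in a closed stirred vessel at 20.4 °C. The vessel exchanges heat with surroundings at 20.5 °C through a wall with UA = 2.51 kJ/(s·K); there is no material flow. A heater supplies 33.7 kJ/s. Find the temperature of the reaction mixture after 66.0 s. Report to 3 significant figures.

23.8 °C

Lumped-capacitance energy balance: M c_p dT/dt = UA(T_amb − T) + Q̇.
dT/dt = (T_ss − T)/τ with T_ss = T_amb + Q̇/UA = 20.5 + 33.7/2.51 = 33.926 °C, τ = M c_p/UA = 154·3.71/2.51 = 227.63 s.
T approaches T_ss exponentially: T(t) = T_ss + (T₀ − T_ss) e^(−t/τ).
T(66.0) = 33.926 + (-13.526)·0.74830 = 23.805 °C.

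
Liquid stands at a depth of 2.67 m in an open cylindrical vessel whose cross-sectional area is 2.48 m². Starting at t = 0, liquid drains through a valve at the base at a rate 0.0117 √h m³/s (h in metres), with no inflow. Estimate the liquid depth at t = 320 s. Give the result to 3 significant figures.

A dh/dt = −Q_out = −0.0117 √h.
Separate and integrate: 2(√h − √h₀) = −(0.0117/A) t.
√h = √2.67 − 0.0117·320/(2·2.48) = 1.6340 − 0.75484 = 0.87917.
h = 0.87917² = 0.77295 m.

0.773 m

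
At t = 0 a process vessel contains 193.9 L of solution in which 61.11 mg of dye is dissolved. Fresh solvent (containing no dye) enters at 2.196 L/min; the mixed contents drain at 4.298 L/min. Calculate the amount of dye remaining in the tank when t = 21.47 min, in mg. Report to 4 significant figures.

Total volume: dV/dt = Q_in − Q_out = -2.10200 L/min, so V(t) = 193.9 − 2.10200 t and V(21.47) = 148.770 L.
Species balance (pure solvent in): dm/dt = −Q_out · m/V(t).
dm/m = −Q_out dt/(V₀ − 2.10200 t); integrating gives ln(m/m₀) = −(Q_out/(Q_in−Q_out)) ln(V/V₀).
m = m₀ (V₀/V)^(Q_out/(Q_in−Q_out)) = 61.11 × (193.9/148.770)^(-2.04472) = 35.5502 mg.

35.55 mg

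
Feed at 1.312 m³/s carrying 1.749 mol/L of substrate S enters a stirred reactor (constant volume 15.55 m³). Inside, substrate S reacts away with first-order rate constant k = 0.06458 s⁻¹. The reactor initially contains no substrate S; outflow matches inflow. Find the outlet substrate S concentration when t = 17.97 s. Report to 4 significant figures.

Species balance: V dC/dt = Q C_in − Q C − k V C.
This is linear with rate a = Q/V + k = 0.148953 s⁻¹.
C_ss = Q C_in/(Q + kV) = 0.990704 mol/L; C(t) = C_ss + (C₀ − C_ss) e^(−a t).
C(17.97) = 0.990704 + (-0.990704)·e^(−0.148953·17.97) = 0.990704 + (-0.990704)·0.0687908 = 0.922553 mol/L.

0.9226 mol/L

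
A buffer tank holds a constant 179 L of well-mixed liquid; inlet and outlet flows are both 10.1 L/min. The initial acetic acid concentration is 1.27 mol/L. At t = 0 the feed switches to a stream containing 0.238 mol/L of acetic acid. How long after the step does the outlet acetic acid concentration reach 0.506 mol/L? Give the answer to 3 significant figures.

Mass balance on the solute (V constant): V dC/dt = Q(C_in − C), so τ = V/Q = 17.723 min.
C(t) = C_in + (C₀ − C_in) e^(−t/τ). Set C = 0.506 and solve for t:
e^(−t/τ) = (C − C_in)/(C₀ − C_in) = (0.506 − 0.238)/(1.27 − 0.238) = 0.25969
t = −τ ln(…) = 17.723 × 1.3483 = 23.895 min.

23.9 min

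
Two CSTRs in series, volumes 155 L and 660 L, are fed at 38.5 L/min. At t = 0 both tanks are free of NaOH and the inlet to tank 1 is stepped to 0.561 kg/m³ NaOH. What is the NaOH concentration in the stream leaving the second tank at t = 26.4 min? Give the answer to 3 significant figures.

Species balance on tank i: dCᵢ/dt = (Cᵢ₋₁ − Cᵢ)/τᵢ with τᵢ = Vᵢ/Q.
τ₁ = 155/38.5 = 4.0260 min; τ₂ = 660/38.5 = 17.143 min.
Solving the cascade with C₁(0)=C₂(0)=0 gives C₂(t) = C_in[1 − (τ₁ e^(−t/τ₁) − τ₂ e^(−t/τ₂))/(τ₁ − τ₂)].
At t = 26.4: e^(−t/τ₁) = 0.0014195, e^(−t/τ₂) = 0.21438.
C₂ = 0.561·[1 − (4.0260·0.0014195 − 17.143·0.21438)/(-13.117)] = 0.561·0.72025 = 0.40406 kg/m³.

0.404 kg/m³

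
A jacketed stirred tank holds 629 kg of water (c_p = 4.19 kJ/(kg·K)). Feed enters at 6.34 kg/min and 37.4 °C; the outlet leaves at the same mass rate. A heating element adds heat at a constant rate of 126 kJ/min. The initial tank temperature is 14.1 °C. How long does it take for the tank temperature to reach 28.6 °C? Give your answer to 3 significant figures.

72.2 min

M c_p dT/dt = ṁ c_p (T_in − T) + Q̇.
τ = M/ṁ = 99.211 min; T_ss = T_in + Q̇/(ṁ c_p) = 42.143 °C.
T(t) = T_ss + (T₀ − T_ss) e^(−t/τ). Set T = 28.6:
e^(−t/τ) = (28.6 − 42.143)/(14.1 − 42.143) = 0.48294
t = −99.211 · ln(0.48294) = 72.212 min.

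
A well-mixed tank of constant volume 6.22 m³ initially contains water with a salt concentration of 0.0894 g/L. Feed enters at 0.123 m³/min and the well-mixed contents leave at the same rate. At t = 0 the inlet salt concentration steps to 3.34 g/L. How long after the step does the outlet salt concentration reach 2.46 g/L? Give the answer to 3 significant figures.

Unsteady species balance (constant V, well mixed): V dC/dt = Q(C_in − C), so τ = V/Q = 50.569 min.
C(t) = C_in + (C₀ − C_in) e^(−t/τ). Set C = 2.46 and solve for t:
e^(−t/τ) = (C − C_in)/(C₀ − C_in) = (2.46 − 3.34)/(0.0894 − 3.34) = 0.27072
t = −τ ln(…) = 50.569 × 1.3067 = 66.077 min.

66.1 min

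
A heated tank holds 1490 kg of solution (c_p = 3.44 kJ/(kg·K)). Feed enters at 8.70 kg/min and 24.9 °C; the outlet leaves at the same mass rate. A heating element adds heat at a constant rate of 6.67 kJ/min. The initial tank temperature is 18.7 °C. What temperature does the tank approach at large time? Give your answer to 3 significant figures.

25.1 °C

M c_p dT/dt = ṁ c_p (T_in − T) + Q̇.
At steady state dT/dt = 0 ⇒ T_ss = T_in + Q̇/(ṁ c_p) = 24.9 + 6.67/(8.70·3.44) = 25.123 °C.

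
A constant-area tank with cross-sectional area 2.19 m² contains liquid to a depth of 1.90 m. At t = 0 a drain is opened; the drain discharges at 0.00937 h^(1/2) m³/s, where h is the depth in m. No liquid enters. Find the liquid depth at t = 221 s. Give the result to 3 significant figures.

With no inflow, A dh/dt = −0.00937 √h.
Separate and integrate: 2(√h − √h₀) = −(0.00937/A) t.
√h = √1.90 − 0.00937·221/(2·2.19) = 1.3784 − 0.47278 = 0.90563.
h = 0.90563² = 0.82016 m.

0.820 m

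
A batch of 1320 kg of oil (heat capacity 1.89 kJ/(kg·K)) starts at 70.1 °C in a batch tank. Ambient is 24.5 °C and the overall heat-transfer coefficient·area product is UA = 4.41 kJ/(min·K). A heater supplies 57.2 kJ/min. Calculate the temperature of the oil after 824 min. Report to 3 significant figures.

M c_p dT/dt = −UA(T − T_amb) + Q̇.
dT/dt = (T_ss − T)/τ with T_ss = T_amb + Q̇/UA = 24.5 + 57.2/4.41 = 37.471 °C, τ = M c_p/UA = 1320·1.89/4.41 = 565.71 min.
Solution: T(t) = T_ss + (T₀ − T_ss) e^(−t/τ).
T(824) = 37.471 + (32.629)·0.23304 = 45.074 °C.

45.1 °C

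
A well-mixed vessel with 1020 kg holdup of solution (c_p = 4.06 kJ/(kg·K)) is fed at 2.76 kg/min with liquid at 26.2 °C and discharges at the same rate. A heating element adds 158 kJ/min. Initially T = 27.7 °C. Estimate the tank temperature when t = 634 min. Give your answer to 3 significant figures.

38.0 °C

M c_p dT/dt = ṁ c_p (T_in − T) + Q̇.
Rearrange: dT/dt = (T_ss − T)/τ with τ = M/ṁ = 369.57 min and T_ss = T_in + Q̇/(ṁ c_p) = 40.300 °C.
T approaches T_ss exponentially: T(t) = T_ss + (T₀ − T_ss) e^(−t/τ).
T(634) = 40.300 + (-12.600)·e^(−634/369.57) = 40.300 + (-12.600)·0.17987 = 38.034 °C.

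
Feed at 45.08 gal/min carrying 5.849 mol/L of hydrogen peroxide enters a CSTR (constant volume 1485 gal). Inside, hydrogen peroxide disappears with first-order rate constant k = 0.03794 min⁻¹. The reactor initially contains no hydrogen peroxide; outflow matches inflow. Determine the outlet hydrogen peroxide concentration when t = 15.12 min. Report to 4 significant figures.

1.674 mol/L

Accumulation = in − out − consumed: V dC/dt = Q C_in − Q C − k V C.
dC/dt = (Q/V) C_in − (Q/V + k) C; effective rate a = Q/V + k = 0.0303569 + 0.03794 = 0.0682969 min⁻¹.
C_ss = Q C_in/(Q + kV) = 2.59979 mol/L; C(t) = C_ss + (C₀ − C_ss) e^(−a t).
C(15.12) = 2.59979 + (-2.59979)·e^(−0.0682969·15.12) = 2.59979 + (-2.59979)·0.356062 = 1.67410 mol/L.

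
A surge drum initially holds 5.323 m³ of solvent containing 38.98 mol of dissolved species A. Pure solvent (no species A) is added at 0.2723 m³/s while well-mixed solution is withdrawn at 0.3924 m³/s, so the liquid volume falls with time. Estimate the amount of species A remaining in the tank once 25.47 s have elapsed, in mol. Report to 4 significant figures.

2.387 mol

Let m(t) be the amount of species A. Volume: V(t) = V₀ + (Q_in − Q_out) t = 5.323 − 0.120100 t; V(25.47) = 2.26405 m³.
Species balance (pure solvent in): dm/dt = −Q_out · m/V(t).
Separate: dm/m = −Q_out dt/V(t) ⇒ ln(m/m₀) = −(Q_out/(Q_in−Q_out)) ln(V/V₀).
m = m₀ (V₀/V)^(Q_out/(Q_in−Q_out)) = 38.98 × (5.323/2.26405)^(-3.26728) = 2.38671 mol.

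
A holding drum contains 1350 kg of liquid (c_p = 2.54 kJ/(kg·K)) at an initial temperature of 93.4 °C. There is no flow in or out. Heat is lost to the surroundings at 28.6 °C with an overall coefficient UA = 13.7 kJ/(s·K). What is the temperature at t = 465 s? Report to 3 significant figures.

M c_p dT/dt = −UA(T − T_amb).
dT/dt = (T_ss − T)/τ with T_ss = T_amb = 28.600 °C, τ = M c_p/UA = 1350·2.54/13.7 = 250.29 s.
Integrating: T(t) = T_ss + (T₀ − T_ss) e^(−t/τ).
T(465) = 28.600 + (64.800)·0.15601 = 38.709 °C.

38.7 °C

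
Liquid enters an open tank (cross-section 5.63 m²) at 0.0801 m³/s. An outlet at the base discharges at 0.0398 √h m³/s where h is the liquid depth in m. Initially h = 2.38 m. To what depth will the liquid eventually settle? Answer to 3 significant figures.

Level balance: A dh/dt = 0.0801 − 0.0398 √h. Setting dh/dt = 0:
Q_in = 0.0398 √h_ss ⇒ √h_ss = 0.0801/0.0398 = 2.0126.
h_ss = 2.0126² = 4.0504 m. (Since h₀ = 2.38 m < h_ss, the level will rise toward this value.)

4.05 m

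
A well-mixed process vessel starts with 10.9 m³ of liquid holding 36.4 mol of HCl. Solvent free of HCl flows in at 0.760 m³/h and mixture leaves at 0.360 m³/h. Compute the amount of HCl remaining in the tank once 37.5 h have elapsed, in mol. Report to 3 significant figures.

Let m(t) be the amount of HCl. Volume: V(t) = V₀ + (Q_in − Q_out) t = 10.9 + 0.40000 t; V(37.5) = 25.900 m³.
No HCl enters, so dm/dt = −Q_out · (m/V).
dm/m = −Q_out dt/(V₀ + 0.40000 t); integrating gives ln(m/m₀) = −(Q_out/(Q_in−Q_out)) ln(V/V₀).
m = m₀ (V₀/V)^(Q_out/(Q_in−Q_out)) = 36.4 × (10.9/25.900)^(0.90000) = 16.704 mol.

16.7 mol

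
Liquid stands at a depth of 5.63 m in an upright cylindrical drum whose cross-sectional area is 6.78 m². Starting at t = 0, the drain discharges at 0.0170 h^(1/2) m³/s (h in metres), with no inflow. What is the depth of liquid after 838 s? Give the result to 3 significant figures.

1.75 m

Unsteady balance on liquid volume: A dh/dt = −0.0170 √h.
Separate and integrate: 2(√h − √h₀) = −(0.0170/A) t.
√h = √5.63 − 0.0170·838/(2·6.78) = 2.3728 − 1.0506 = 1.3222.
h = 1.3222² = 1.7481 m.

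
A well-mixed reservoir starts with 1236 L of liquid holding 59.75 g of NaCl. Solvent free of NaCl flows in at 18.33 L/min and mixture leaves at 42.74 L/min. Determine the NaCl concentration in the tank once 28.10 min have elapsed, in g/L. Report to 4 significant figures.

Let m(t) be the amount of NaCl. Volume: V(t) = V₀ + (Q_in − Q_out) t = 1236 − 24.4100 t; V(28.10) = 550.079 L.
Solute balance: dm/dt = 0 − Q_out C = −Q_out m/V(t).
Separate: dm/m = −Q_out dt/V(t) ⇒ ln(m/m₀) = −(Q_out/(Q_in−Q_out)) ln(V/V₀).
m = m₀ (V₀/V)^(Q_out/(Q_in−Q_out)) = 59.75 × (1236/550.079)^(-1.75092) = 14.4786 g.
C = m/V = 14.4786/550.079 = 0.0263209 g/L.

0.02632 g/L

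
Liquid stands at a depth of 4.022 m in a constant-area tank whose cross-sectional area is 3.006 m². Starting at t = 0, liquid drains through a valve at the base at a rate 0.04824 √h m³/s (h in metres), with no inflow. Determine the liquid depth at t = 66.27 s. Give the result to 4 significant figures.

Mass balance (ρ constant): A dh/dt = −0.04824 √h.
This is separable: 2 d(√h)/dt = −0.04824/A, so √h = √h₀ − (0.04824/(2A)) t.
√h = √4.022 − 0.04824·66.27/(2·3.006) = 2.00549 − 0.531747 = 1.47375.
h = 1.47375² = 2.17192 m.

2.172 m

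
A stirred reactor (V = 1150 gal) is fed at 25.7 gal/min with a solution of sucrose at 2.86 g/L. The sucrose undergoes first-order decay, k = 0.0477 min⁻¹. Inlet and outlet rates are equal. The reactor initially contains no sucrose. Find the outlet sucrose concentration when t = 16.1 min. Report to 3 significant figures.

0.617 g/L

V dC/dt = Q(C_in − C) − k V C.
This is linear with rate a = Q/V + k = 0.070048 min⁻¹.
C_ss = Q C_in/(Q + kV) = 0.91244 g/L; C(t) = C_ss + (C₀ − C_ss) e^(−a t).
C(16.1) = 0.91244 + (-0.91244)·e^(−0.070048·16.1) = 0.91244 + (-0.91244)·0.32375 = 0.61704 g/L.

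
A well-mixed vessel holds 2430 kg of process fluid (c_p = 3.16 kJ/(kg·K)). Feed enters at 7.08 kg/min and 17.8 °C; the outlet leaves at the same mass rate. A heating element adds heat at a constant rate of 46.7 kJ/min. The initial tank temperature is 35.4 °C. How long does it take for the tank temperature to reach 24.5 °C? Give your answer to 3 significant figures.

416 min

M c_p dT/dt = ṁ c_p (T_in − T) + Q̇.
τ = M/ṁ = 343.22 min; T_ss = T_in + Q̇/(ṁ c_p) = 19.887 °C.
T(t) = T_ss + (T₀ − T_ss) e^(−t/τ). Set T = 24.5:
e^(−t/τ) = (24.5 − 19.887)/(35.4 − 19.887) = 0.29735
t = −343.22 · ln(0.29735) = 416.28 min.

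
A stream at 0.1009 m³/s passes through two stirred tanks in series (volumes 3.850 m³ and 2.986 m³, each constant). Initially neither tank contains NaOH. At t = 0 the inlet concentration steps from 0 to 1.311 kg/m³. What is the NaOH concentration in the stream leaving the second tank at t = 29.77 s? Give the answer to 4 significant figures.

Each tank obeys Vᵢ dCᵢ/dt = Q(Cᵢ₋₁ − Cᵢ), so τᵢ = Vᵢ/Q.
τ₁ = 3.850/0.1009 = 38.1566 s; τ₂ = 2.986/0.1009 = 29.5937 s.
Solving the cascade with C₁(0)=C₂(0)=0 gives C₂(t) = C_in[1 − (τ₁ e^(−t/τ₁) − τ₂ e^(−t/τ₂))/(τ₁ − τ₂)].
At t = 29.77: e^(−t/τ₁) = 0.458312, e^(−t/τ₂) = 0.365694.
C₂ = 1.311·[1 − (38.1566·0.458312 − 29.5937·0.365694)/(8.56293)] = 1.311·0.221600 = 0.290517 kg/m³.

0.2905 kg/m³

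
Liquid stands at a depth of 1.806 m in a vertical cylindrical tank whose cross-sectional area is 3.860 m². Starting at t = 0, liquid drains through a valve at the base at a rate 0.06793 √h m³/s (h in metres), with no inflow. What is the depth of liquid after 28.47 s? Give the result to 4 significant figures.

1.195 m

Volume balance on the tank: A dh/dt = −0.06793 √h.
Separate and integrate: 2(√h − √h₀) = −(0.06793/A) t.
√h = √1.806 − 0.06793·28.47/(2·3.860) = 1.34387 − 0.250514 = 1.09336.
h = 1.09336² = 1.19544 m.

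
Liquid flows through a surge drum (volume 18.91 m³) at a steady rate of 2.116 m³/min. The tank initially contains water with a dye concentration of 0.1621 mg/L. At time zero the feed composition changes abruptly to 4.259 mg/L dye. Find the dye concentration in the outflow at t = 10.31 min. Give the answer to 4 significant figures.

2.967 mg/L

Accumulation = in − out for the solute gives V dC/dt = Q(C_in − C).
So dC/dt = (C_in − C)/τ with τ = V/Q = 18.91/2.116 = 8.93667 min.
Solution: C(t) = C_in + (C₀ − C_in) e^(−t/τ).
C(10.31) = 4.259 + (0.1621 − 4.259)·e^(−10.31/8.93667) = 4.259 + (-4.09690)·0.315476 = 2.96653 mg/L.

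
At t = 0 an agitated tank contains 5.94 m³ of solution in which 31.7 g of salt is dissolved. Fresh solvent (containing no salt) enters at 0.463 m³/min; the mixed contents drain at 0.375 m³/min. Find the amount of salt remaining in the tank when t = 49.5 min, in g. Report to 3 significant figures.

3.04 g

Total volume: dV/dt = Q_in − Q_out = 0.088000 m³/min, so V(t) = 5.94 + 0.088000 t and V(49.5) = 10.296 m³.
Species balance (pure solvent in): dm/dt = −Q_out · m/V(t).
Separate: dm/m = −Q_out dt/V(t) ⇒ ln(m/m₀) = −(Q_out/(Q_in−Q_out)) ln(V/V₀).
m = m₀ (V₀/V)^(Q_out/(Q_in−Q_out)) = 31.7 × (5.94/10.296)^(4.2614) = 3.0416 g.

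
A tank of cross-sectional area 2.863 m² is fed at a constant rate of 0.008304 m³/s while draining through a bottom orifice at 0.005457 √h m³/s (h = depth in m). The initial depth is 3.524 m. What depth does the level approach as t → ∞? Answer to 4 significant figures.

2.316 m

Mass balance (ρ constant): A dh/dt = Q_in − 0.005457 √h. At steady state dh/dt = 0:
Q_in = 0.005457 √h_ss ⇒ √h_ss = 0.008304/0.005457 = 1.52172.
h_ss = 1.52172² = 2.31562 m. (Since h₀ = 3.524 m > h_ss, the level will fall toward this value.)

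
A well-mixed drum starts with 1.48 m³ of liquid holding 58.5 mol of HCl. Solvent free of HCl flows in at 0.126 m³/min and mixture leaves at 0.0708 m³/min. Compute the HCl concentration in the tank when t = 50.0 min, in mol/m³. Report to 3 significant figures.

Total volume: dV/dt = Q_in − Q_out = 0.055200 m³/min, so V(t) = 1.48 + 0.055200 t and V(50.0) = 4.2400 m³.
Solute balance: dm/dt = 0 − Q_out C = −Q_out m/V(t).
Separate: dm/m = −Q_out dt/V(t) ⇒ ln(m/m₀) = −(Q_out/(Q_in−Q_out)) ln(V/V₀).
m = m₀ (V₀/V)^(Q_out/(Q_in−Q_out)) = 58.5 × (1.48/4.2400)^(1.2826) = 15.166 mol.
C = m/V = 15.166/4.2400 = 3.5769 mol/m³.

3.58 mol/m³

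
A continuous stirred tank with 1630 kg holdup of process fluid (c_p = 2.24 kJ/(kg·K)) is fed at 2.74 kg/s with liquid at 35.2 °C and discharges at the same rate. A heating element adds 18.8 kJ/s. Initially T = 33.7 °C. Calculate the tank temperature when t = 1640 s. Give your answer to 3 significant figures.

Heat balance on the well-mixed liquid: M c_p dT/dt = ṁ c_p (T_in − T) + 18.8.
τ = M/ṁ = 594.89 s; T_ss = T_in + Q̇/(ṁ c_p) = 35.2 + 18.8/(2.74·2.24) = 38.263 °C.
Solution: T(t) = T_ss + (T₀ − T_ss) e^(−t/τ).
T(1640) = 38.263 + (-4.5631)·e^(−1640/594.89) = 38.263 + (-4.5631)·0.063494 = 37.973 °C.

38.0 °C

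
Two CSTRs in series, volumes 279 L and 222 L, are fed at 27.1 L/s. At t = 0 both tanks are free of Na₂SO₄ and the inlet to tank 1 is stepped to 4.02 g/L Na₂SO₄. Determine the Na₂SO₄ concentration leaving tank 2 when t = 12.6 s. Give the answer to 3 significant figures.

1.60 g/L

Each tank obeys Vᵢ dCᵢ/dt = Q(Cᵢ₋₁ − Cᵢ), so τᵢ = Vᵢ/Q.
τ₁ = 279/27.1 = 10.295 s; τ₂ = 222/27.1 = 8.1919 s.
Tank 1: C₁ = C_in(1 − e^(−t/τ₁)). Tank 2 (τ₁ ≠ τ₂): C₂ = C_in[1 − (τ₁ e^(−t/τ₁) − τ₂ e^(−t/τ₂))/(τ₁ − τ₂)].
At t = 12.6: e^(−t/τ₁) = 0.29409, e^(−t/τ₂) = 0.21479.
C₂ = 4.02·[1 − (10.295·0.29409 − 8.1919·0.21479)/(2.1033)] = 4.02·0.39705 = 1.5961 g/L.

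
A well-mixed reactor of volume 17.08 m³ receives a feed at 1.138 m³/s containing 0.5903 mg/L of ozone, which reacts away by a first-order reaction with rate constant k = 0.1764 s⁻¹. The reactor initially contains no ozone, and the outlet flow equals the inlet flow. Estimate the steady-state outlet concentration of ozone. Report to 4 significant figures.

0.1618 mg/L

Accumulation = in − out − consumed: V dC/dt = Q C_in − Q C − k V C.
Steady state (dC/dt = 0): C_ss = Q C_in/(Q + kV) = C_in/(1 + kV/Q).
C_ss = 1.138·0.5903/(1.138 + 0.1764·17.08) = 0.671761/4.15091 = 0.161835 mg/L.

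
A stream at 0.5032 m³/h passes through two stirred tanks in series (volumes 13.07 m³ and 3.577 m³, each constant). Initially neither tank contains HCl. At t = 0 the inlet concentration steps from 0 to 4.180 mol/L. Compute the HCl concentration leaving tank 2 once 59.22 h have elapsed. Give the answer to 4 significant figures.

Time constants: τᵢ = Vᵢ/Q for each well-mixed tank.
τ₁ = 13.07/0.5032 = 25.9738 h; τ₂ = 3.577/0.5032 = 7.10851 h.
Tank 1: C₁ = C_in(1 − e^(−t/τ₁)). Tank 2 (τ₁ ≠ τ₂): C₂ = C_in[1 − (τ₁ e^(−t/τ₁) − τ₂ e^(−t/τ₂))/(τ₁ − τ₂)].
At t = 59.22: e^(−t/τ₁) = 0.102285, e^(−t/τ₂) = 0.000240964.
C₂ = 4.180·[1 − (25.9738·0.102285 − 7.10851·0.000240964)/(18.8653)] = 4.180·0.859264 = 3.59173 mol/L.

3.592 mol/L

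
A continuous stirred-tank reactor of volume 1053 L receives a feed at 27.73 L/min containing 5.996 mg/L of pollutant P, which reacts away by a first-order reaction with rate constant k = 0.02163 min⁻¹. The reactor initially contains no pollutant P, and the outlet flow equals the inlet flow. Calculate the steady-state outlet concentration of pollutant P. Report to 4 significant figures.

3.292 mg/L

V dC/dt = Q(C_in − C) − k V C.
At steady state: 0 = Q C_in − (Q + kV) C_ss, so C_ss = Q C_in/(Q + kV).
C_ss = 27.73·5.996/(27.73 + 0.02163·1053) = 166.269/50.5064 = 3.29204 mg/L.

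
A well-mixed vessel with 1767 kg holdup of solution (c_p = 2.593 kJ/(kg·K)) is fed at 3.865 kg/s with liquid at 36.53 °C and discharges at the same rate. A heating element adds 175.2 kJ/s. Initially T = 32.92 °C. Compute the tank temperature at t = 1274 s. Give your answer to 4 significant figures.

M c_p dT/dt = ṁ c_p (T_in − T) + Q̇.
τ = M/ṁ = 457.180 s; T_ss = T_in + Q̇/(ṁ c_p) = 36.53 + 175.2/(3.865·2.593) = 54.0116 °C.
This is linear first-order; T(t) = T_ss + (T₀ − T_ss) e^(−t/τ).
T(1274) = 54.0116 + (-21.0916)·e^(−1274/457.180) = 54.0116 + (-21.0916)·0.0616273 = 52.7118 °C.

52.71 °C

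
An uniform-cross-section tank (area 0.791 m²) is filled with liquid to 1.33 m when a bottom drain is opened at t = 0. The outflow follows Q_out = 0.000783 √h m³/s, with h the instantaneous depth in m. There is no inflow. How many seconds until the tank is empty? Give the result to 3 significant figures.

2330 s

Accumulation of liquid (constant cross-section A): A dh/dt = −0.000783 √h.
Separate and integrate: 2(√h − √h₀) = −(0.000783/A) t.
Tank is empty when √h = 0: t_empty = 2A√h₀/0.000783.
t_empty = 2·0.791·√1.33/0.000783 = 1.5820·1.1533/0.000783 = 2330.1 s.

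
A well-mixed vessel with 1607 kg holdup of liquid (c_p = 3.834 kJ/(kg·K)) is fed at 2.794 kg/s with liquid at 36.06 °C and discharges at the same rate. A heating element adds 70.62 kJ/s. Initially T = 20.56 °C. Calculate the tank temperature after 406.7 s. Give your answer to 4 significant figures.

Heat balance on the well-mixed liquid: M c_p dT/dt = ṁ c_p (T_in − T) + 70.62.
τ = M/ṁ = 575.161 s; T_ss = T_in + Q̇/(ṁ c_p) = 36.06 + 70.62/(2.794·3.834) = 42.6525 °C.
T approaches T_ss exponentially: T(t) = T_ss + (T₀ − T_ss) e^(−t/τ).
T(406.7) = 42.6525 + (-22.0925)·e^(−406.7/575.161) = 42.6525 + (-22.0925)·0.493069 = 31.7594 °C.

31.76 °C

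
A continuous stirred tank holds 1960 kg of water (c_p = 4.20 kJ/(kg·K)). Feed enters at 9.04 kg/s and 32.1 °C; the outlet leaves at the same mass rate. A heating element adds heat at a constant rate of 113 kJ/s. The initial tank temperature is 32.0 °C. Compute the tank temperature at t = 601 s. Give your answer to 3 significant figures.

34.9 °C

Energy balance: M c_p dT/dt = ṁ c_p (T_in − T) + 113.
Rearrange: dT/dt = (T_ss − T)/τ with τ = M/ṁ = 216.81 s and T_ss = T_in + Q̇/(ṁ c_p) = 35.076 °C.
This is linear first-order; T(t) = T_ss + (T₀ − T_ss) e^(−t/τ).
T(601) = 35.076 + (-3.0762)·e^(−601/216.81) = 35.076 + (-3.0762)·0.062539 = 34.884 °C.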